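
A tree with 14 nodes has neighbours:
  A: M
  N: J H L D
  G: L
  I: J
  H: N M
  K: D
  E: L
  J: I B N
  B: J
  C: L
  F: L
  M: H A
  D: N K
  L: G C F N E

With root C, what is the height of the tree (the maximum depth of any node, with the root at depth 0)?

A sits deepest: C-L-N-H-M-A — 5 edges from the root.

5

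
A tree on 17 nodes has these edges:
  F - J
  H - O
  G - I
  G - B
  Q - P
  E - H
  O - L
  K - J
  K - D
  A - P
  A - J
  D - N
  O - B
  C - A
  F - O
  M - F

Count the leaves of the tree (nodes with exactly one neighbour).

7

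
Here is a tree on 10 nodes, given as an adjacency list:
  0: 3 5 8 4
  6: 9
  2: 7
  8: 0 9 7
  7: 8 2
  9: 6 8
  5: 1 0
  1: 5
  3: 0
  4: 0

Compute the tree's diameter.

5

Starting from 6, a farthest node is 1 at distance 5.
One longest path: 6 - 9 - 8 - 0 - 5 - 1.
So the diameter is 5.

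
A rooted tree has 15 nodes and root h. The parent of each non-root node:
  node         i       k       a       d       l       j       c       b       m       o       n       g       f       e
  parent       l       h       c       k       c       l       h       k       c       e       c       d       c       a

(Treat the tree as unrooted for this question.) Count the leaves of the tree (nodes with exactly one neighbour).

8

Degree-1 nodes: b, f, g, i, j, m, n, o — 8 of them.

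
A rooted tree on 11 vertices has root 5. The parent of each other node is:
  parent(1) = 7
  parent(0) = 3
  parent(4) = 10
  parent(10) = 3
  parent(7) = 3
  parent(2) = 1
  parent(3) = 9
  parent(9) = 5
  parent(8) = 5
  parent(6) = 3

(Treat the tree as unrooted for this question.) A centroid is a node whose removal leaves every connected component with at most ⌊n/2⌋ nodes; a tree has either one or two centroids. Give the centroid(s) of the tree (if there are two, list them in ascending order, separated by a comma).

3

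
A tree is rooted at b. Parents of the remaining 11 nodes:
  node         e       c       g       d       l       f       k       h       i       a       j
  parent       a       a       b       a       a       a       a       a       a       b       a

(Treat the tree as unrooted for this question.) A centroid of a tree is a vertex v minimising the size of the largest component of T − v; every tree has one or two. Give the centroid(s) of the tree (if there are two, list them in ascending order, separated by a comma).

a

Removing a splits the tree into components of sizes 2, 1, 1, 1, 1, 1, 1, 1, 1, 1; the largest is 2 ≤ ⌊12/2⌋ = 6.
No neighbour of a does as well, so a is the unique centroid.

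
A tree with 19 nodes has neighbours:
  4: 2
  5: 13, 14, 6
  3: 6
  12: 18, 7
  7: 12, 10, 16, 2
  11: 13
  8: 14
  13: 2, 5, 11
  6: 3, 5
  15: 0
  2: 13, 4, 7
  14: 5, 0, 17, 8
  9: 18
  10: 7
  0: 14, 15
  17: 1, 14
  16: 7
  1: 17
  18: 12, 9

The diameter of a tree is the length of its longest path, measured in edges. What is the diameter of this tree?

BFS from 9 reaches 1 last, at distance 9; BFS from 1 confirms no node is farther.
Path: 9 – 18 – 12 – 7 – 2 – 13 – 5 – 14 – 17 – 1.

9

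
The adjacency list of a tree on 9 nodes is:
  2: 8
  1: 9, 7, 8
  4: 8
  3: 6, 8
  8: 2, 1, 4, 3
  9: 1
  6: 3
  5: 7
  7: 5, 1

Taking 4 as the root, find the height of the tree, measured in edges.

4

The longest root-to-leaf path is 4 – 8 – 1 – 7 – 5 (4 edges).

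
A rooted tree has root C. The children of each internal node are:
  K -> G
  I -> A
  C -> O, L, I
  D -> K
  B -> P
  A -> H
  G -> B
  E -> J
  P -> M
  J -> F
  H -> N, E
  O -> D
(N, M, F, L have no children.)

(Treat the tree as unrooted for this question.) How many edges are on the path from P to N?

Walking from P: P – B – G – K – D – O – C – I – A – H – N. Length 10.

10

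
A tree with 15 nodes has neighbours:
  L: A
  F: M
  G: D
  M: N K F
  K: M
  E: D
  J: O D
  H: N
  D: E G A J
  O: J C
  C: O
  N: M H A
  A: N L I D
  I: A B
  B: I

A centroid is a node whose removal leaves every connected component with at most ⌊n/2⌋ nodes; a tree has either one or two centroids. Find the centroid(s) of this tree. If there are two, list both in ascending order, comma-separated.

A

Removing A splits the tree into components of sizes 6, 5, 2, 1; the largest is 6 ≤ ⌊15/2⌋ = 7.
No neighbour of A does as well, so A is the unique centroid.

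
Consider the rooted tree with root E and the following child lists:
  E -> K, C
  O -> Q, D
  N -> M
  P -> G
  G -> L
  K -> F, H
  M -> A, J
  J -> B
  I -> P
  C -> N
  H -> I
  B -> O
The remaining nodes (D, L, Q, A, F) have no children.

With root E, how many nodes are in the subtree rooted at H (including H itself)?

5

H's subtree: {H, I, P, G, L}, size 5.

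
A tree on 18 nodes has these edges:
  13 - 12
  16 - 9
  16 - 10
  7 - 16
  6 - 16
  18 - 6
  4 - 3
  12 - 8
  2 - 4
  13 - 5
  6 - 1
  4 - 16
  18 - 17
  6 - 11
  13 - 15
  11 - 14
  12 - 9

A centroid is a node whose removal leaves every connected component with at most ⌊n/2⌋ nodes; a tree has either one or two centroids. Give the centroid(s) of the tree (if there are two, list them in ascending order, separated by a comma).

16

Removing 16 splits the tree into components of sizes 6, 6, 3, 1, 1; the largest is 6 ≤ ⌊18/2⌋ = 9.
Every other node leaves some component of size > 9, so the centroid is unique.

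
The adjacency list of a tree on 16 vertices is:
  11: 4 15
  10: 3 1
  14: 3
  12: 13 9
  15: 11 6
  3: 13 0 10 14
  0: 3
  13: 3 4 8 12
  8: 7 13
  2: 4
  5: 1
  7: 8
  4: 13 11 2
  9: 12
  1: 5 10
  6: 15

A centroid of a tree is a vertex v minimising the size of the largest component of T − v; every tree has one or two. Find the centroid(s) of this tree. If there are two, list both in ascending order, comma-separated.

13

If 13 is removed the pieces have sizes 6, 5, 2, 2, all ≤ ⌊16/2⌋ = 8.
Every other node leaves some component of size > 8, so the centroid is unique.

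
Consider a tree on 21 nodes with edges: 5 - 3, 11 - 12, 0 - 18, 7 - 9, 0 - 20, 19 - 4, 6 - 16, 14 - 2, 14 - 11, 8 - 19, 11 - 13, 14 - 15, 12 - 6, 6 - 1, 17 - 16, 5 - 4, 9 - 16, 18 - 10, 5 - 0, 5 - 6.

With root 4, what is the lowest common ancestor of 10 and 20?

10's ancestor chain is 10, 18, 0, 5, 4 and 20's is 20, 0, 5, 4; they first meet at 0.

0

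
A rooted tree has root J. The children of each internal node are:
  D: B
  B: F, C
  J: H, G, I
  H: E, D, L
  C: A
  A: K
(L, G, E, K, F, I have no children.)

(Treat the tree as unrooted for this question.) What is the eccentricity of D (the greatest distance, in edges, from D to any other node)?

4

Distances from D peak at 4, attained at K.
D – B – C – A – K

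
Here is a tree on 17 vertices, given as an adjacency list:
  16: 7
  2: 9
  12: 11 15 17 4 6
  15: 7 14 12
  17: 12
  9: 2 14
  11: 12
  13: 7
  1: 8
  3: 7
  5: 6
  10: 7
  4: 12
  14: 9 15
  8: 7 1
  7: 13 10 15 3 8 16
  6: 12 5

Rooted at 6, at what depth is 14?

Climbing from 14 to the root: 14–15–12–6. That's 3 steps.

3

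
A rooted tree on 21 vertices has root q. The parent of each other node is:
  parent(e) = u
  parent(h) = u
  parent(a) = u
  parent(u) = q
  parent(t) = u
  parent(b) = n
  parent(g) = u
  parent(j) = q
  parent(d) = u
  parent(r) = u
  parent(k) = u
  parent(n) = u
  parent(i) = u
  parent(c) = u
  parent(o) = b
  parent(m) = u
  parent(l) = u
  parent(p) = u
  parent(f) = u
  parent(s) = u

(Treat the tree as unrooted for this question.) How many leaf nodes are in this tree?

Degree-1 nodes: a, c, d, e, f, g, h, i, j, k, l, m, o, p, r, s, t — 17 of them.

17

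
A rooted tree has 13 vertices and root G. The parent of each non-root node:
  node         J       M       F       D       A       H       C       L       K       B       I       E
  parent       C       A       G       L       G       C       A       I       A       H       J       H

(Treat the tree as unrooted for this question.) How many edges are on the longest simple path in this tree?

7

Starting from D, a farthest node is F at distance 7.
One longest path: D-L-I-J-C-A-G-F.
So the diameter is 7.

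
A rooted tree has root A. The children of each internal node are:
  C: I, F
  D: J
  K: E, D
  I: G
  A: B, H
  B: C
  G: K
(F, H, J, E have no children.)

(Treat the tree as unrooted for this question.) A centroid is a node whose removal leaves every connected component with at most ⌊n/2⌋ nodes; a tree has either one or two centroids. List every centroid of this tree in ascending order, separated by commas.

Delete I: the remaining components have sizes 5, 5. Max 5 ≤ 5, so I is a centroid.
Every other node leaves some component of size > 5, so the centroid is unique.

I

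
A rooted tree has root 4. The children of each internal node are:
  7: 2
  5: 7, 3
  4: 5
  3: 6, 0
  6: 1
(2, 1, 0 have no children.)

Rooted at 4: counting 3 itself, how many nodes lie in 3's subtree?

3's subtree: {3, 6, 0, 1}, size 4.

4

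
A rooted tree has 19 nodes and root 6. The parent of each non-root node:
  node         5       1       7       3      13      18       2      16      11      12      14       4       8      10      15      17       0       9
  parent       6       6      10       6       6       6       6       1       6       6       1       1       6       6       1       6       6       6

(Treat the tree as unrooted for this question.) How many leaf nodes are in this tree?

The leaves are 0, 2, 3, 4, 5, 7, 8, 9, 11, 12, 13, 14, 15, 16, 17, 18.
That is 16 leaves.

16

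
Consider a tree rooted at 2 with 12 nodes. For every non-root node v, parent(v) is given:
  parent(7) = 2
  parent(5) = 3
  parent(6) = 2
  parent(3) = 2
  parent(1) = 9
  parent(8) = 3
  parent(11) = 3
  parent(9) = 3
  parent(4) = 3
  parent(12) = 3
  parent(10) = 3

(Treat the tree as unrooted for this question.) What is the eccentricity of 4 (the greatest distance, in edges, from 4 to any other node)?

Distances from 4 peak at 3, attained at 6 (7, 1 also at distance 3).
4 – 3 – 2 – 6

3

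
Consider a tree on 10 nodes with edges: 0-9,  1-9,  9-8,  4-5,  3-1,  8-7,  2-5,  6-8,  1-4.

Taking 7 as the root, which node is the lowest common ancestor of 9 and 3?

9

9's ancestor chain is 9, 8, 7 and 3's is 3, 1, 9, 8, 7; they first meet at 9.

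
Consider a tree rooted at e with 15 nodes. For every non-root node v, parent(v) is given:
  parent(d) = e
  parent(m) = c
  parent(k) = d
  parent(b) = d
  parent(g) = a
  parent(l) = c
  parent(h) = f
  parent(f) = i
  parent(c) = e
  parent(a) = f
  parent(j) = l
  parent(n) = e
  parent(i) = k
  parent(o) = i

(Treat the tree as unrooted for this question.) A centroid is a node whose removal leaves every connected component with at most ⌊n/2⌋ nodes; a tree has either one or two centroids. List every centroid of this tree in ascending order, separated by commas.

Removing d splits the tree into components of sizes 7, 6, 1; the largest is 7 ≤ ⌊15/2⌋ = 7.
Every other node leaves some component of size > 7, so the centroid is unique.

d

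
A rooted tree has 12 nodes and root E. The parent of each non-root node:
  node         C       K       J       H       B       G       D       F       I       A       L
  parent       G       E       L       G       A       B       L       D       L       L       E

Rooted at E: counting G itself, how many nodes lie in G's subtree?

3

Descendants of G (including itself): G, H, C. That's 3.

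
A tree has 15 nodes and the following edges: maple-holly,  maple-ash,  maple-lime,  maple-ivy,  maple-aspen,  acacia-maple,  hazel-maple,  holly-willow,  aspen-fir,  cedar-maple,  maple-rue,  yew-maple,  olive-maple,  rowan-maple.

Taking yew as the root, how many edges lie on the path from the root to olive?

Path from yew to olive: yew → maple → olive, which has 2 edges.

2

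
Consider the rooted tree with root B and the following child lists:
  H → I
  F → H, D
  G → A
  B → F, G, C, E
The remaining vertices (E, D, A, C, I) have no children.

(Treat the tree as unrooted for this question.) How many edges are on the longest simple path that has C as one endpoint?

4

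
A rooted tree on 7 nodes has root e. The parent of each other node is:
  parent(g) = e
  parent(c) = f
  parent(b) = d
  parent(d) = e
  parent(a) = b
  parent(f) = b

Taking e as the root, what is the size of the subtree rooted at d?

5

Descendants of d (including itself): d, b, f, a, c. That's 5.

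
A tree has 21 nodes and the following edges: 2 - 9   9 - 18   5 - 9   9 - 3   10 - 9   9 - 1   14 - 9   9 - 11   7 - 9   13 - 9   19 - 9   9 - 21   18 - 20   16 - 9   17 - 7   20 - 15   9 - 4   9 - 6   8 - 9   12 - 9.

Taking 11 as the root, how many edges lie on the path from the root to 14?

2

Climbing from 14 to the root: 14 → 9 → 11. That's 2 steps.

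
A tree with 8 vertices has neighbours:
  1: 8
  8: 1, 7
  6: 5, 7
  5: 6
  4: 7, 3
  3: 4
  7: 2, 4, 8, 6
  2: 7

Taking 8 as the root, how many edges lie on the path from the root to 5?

3

Climbing from 5 to the root: 5 – 6 – 7 – 8. That's 3 steps.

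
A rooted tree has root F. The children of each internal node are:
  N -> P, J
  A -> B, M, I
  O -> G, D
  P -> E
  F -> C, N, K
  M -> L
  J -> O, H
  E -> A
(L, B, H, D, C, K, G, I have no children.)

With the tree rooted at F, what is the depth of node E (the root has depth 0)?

Climbing from E to the root: E → P → N → F. That's 3 steps.

3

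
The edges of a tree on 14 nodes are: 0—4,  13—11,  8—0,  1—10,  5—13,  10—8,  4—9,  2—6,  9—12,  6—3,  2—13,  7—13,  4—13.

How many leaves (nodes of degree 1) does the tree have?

6

The leaves are 1, 3, 5, 7, 11, 12.
That is 6 leaves.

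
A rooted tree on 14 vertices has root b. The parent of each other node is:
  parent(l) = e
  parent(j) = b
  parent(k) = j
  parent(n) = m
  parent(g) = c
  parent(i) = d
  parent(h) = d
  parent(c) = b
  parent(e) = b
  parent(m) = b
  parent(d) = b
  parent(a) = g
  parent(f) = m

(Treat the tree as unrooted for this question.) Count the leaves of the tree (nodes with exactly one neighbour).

The leaves are a, f, h, i, k, l, n.
That is 7 leaves.

7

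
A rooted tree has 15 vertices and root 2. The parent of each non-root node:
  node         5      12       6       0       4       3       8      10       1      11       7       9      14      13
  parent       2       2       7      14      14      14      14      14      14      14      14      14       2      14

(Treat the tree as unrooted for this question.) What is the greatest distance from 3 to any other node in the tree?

A farthest node from 3 is 5 (12, 6 also at distance 3).
The path 3–14–2–5 has 3 edges.

3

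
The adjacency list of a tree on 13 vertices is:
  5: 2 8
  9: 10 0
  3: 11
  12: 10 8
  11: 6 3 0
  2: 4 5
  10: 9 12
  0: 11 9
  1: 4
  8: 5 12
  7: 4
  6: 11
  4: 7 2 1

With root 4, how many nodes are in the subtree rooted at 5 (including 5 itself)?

The subtree rooted at 5 contains: 5, 8, 12, 10, 9, 0, 11, 3, 6 — 9 nodes.

9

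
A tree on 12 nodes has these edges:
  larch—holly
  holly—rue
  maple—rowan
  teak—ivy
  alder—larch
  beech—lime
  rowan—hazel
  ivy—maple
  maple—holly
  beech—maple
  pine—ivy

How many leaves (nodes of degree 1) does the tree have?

6

The leaves are alder, hazel, lime, pine, rue, teak.
That is 6 leaves.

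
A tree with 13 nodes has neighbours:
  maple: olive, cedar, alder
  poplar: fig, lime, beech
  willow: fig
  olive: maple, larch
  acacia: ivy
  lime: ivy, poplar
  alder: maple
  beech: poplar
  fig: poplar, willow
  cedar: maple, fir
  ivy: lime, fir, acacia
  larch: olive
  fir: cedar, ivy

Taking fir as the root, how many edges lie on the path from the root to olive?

3

Climbing from olive to the root: olive–maple–cedar–fir. That's 3 steps.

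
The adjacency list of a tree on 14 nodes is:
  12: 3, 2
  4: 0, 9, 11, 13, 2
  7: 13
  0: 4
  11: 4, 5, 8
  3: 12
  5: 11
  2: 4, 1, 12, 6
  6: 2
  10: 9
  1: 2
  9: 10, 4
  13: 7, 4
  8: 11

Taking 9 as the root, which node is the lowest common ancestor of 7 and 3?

4

7's ancestor chain is 7, 13, 4, 9 and 3's is 3, 12, 2, 4, 9; they first meet at 4.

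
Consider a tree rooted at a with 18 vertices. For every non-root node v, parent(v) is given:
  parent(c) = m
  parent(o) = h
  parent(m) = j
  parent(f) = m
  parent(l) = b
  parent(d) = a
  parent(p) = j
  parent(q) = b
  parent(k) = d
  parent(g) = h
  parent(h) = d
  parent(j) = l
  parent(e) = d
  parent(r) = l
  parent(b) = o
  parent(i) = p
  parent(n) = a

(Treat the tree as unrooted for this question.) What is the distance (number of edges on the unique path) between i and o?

The path is i–p–j–l–b–o, which has 5 edges.

5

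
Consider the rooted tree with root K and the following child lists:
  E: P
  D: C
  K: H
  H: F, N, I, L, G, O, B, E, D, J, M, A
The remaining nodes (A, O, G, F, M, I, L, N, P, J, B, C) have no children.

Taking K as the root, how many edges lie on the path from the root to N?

2

Path from K to N: K–H–N, which has 2 edges.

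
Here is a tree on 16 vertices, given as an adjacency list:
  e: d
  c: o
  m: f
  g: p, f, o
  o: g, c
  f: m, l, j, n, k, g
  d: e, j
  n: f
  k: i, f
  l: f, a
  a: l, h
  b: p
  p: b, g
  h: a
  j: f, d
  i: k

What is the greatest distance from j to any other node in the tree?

A farthest node from j is h (b, c also at distance 4).
The path j – f – l – a – h has 4 edges.

4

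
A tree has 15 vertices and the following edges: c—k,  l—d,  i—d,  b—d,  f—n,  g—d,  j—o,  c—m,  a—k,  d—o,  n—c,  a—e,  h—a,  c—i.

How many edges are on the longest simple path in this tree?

7

BFS from h reaches j last, at distance 7; BFS from j confirms no node is farther.
Path: h - a - k - c - i - d - o - j.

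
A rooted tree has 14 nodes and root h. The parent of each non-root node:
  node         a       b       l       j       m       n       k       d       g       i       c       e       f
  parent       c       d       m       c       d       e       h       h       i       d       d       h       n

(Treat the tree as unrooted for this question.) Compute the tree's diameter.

Starting from l, a farthest node is f at distance 6.
One longest path: l – m – d – h – e – n – f.
So the diameter is 6.

6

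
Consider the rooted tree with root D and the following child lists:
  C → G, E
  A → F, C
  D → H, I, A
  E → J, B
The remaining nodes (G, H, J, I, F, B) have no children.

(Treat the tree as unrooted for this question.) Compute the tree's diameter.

A longest path is B–E–C–A–D–I, with 5 edges.

5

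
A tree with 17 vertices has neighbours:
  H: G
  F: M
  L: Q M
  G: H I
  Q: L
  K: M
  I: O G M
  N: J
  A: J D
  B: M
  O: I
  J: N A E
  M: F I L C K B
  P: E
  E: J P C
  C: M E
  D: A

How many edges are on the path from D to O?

7

D - A - J - E - C - M - I - O: 7 edges.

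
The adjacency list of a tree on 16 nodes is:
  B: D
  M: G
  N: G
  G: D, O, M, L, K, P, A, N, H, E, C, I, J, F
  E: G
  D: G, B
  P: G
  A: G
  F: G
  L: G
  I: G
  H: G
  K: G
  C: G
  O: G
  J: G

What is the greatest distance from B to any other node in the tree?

3

Distances from B peak at 3, attained at C (E, H, N, L, O, I, F, P, K, J, M, A also at distance 3).
B – D – G – C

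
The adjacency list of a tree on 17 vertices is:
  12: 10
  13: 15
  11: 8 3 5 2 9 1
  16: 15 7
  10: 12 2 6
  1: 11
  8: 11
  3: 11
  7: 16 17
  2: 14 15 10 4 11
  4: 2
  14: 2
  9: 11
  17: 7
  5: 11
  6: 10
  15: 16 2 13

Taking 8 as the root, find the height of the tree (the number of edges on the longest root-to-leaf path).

6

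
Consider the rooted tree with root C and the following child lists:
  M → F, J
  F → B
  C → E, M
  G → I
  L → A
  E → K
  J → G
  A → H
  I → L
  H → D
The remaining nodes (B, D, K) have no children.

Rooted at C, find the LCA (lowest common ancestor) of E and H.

C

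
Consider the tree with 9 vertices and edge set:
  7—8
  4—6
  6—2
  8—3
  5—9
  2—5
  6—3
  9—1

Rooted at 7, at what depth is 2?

4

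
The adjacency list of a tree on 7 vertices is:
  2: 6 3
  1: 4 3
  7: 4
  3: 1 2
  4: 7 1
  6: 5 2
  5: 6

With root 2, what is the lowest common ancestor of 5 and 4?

2

5's ancestor chain is 5, 6, 2 and 4's is 4, 1, 3, 2; they first meet at 2.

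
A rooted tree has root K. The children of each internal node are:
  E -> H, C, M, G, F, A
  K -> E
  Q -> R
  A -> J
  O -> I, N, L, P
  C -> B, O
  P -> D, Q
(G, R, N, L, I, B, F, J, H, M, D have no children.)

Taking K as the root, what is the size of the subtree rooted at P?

The subtree rooted at P contains: P, Q, D, R — 4 nodes.

4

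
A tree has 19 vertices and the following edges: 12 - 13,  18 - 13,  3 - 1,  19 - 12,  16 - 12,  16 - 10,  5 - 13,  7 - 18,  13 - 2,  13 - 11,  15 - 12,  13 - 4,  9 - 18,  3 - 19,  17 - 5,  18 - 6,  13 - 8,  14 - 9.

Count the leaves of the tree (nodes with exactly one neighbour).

11

Degree-1 nodes: 1, 2, 4, 6, 7, 8, 10, 11, 14, 15, 17 — 11 of them.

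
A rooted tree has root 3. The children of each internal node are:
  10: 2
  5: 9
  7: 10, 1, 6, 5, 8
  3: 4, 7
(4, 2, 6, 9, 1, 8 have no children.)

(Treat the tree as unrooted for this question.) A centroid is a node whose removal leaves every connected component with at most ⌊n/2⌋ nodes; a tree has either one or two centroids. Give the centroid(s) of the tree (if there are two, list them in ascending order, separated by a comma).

7

If 7 is removed the pieces have sizes 2, 2, 2, 1, 1, 1, all ≤ ⌊10/2⌋ = 5.
Every other node leaves some component of size > 5, so the centroid is unique.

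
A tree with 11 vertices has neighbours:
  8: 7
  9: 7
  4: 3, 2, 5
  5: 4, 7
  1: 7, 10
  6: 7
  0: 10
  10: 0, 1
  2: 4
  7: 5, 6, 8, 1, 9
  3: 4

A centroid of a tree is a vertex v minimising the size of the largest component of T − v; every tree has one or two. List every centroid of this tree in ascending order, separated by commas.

7

Delete 7: the remaining components have sizes 4, 3, 1, 1, 1. Max 4 ≤ 5, so 7 is a centroid.
No neighbour of 7 does as well, so 7 is the unique centroid.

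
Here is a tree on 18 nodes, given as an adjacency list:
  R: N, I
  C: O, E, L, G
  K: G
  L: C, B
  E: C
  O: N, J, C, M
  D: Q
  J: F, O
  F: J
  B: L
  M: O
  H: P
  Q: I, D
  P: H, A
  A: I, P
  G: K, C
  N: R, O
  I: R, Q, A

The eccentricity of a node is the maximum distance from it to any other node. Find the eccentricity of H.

9

The node farthest from H is B (K also at distance 9), via H – P – A – I – R – N – O – C – L – B — 9 edges.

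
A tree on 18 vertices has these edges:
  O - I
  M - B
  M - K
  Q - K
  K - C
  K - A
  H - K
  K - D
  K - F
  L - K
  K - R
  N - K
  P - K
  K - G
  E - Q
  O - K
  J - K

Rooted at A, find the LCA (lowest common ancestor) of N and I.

Path N→root: N K A; path I→root: I O K A.
First common node: K.

K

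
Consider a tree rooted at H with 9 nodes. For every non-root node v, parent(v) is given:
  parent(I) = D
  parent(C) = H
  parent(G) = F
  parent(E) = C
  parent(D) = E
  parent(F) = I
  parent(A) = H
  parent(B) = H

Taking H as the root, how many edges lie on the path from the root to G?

6

Climbing from G to the root: G → F → I → D → E → C → H. That's 6 steps.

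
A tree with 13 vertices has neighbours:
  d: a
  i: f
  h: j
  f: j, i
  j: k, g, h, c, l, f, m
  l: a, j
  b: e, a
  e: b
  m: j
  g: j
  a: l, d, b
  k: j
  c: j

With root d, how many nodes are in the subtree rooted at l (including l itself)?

9

The subtree rooted at l contains: l, j, f, g, h, k, m, c, i — 9 nodes.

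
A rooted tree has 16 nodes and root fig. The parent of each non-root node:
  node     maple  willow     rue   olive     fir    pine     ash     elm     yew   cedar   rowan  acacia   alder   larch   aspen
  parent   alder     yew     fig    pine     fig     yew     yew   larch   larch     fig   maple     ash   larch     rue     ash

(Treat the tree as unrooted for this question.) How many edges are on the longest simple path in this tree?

6

A longest path is acacia - ash - yew - larch - rue - fig - cedar, with 6 edges.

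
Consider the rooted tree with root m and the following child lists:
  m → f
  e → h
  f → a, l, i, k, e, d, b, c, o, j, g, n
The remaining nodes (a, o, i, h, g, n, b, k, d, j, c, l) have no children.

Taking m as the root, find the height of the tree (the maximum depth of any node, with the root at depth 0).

3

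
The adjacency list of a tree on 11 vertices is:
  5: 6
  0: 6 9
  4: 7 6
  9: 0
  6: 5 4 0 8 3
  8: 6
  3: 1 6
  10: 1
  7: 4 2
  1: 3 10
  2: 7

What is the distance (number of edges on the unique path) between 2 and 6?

The path is 2 – 7 – 4 – 6, which has 3 edges.

3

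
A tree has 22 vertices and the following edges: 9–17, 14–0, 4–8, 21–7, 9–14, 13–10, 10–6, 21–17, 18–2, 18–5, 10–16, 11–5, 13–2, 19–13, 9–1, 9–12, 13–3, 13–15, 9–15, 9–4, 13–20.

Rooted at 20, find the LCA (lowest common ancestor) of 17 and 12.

Ancestors of 17 (toward the root): 17, 9, 15, 13, 20.
Ancestors of 12: 12, 9, 15, 13, 20.
The deepest node appearing in both lists is 9.

9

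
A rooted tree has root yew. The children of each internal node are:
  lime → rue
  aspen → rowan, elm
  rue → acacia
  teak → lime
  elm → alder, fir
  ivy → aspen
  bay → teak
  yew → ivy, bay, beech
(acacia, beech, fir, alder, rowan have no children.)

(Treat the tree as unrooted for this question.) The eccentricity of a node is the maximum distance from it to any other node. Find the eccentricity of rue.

A farthest node from rue is alder (fir also at distance 8).
The path rue–lime–teak–bay–yew–ivy–aspen–elm–alder has 8 edges.

8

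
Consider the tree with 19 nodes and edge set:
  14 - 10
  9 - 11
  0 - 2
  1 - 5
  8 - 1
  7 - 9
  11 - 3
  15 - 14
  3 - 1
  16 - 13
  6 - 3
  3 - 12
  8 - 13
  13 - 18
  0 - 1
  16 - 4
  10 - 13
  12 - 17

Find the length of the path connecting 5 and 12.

The path is 5 – 1 – 3 – 12, which has 3 edges.

3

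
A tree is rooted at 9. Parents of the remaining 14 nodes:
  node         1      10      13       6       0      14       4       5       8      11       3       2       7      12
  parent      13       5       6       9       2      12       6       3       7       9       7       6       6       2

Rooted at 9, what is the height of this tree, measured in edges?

5

A deepest node is 10, reached by 9 – 6 – 7 – 3 – 5 – 10.
That path has 5 edges, so the height is 5.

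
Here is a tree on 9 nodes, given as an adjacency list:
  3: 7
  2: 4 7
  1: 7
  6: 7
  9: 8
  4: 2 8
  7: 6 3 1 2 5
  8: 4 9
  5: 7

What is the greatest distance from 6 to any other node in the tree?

A farthest node from 6 is 9.
The path 6-7-2-4-8-9 has 5 edges.

5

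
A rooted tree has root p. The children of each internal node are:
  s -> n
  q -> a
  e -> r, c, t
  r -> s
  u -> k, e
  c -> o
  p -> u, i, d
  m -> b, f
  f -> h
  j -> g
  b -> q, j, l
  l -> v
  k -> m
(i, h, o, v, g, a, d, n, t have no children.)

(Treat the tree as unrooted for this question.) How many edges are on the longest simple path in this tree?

9

A longest path is n – s – r – e – u – k – m – b – j – g, with 9 edges.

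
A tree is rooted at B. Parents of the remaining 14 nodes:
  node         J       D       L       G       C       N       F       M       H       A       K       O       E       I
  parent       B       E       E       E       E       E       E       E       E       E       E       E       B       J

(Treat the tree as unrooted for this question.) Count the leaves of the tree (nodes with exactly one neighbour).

Exactly 12 nodes have a single neighbour: A, C, D, F, G, H, I, K, L, M, N, O.

12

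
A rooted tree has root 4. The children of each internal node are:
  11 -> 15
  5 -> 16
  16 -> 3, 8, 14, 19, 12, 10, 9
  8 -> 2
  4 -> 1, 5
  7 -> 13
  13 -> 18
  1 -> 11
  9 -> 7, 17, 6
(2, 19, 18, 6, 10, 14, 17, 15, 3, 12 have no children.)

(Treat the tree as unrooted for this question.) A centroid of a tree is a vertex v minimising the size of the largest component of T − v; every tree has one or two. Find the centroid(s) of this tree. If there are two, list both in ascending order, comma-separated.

16

Removing 16 splits the tree into components of sizes 6, 5, 2, 1, 1, 1, 1, 1; the largest is 6 ≤ ⌊19/2⌋ = 9.
No neighbour of 16 does as well, so 16 is the unique centroid.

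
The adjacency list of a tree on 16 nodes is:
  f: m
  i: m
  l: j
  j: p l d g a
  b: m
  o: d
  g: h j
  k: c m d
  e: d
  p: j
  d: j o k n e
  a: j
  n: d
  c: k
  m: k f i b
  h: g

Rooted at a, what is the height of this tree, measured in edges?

5

A deepest node is f, reached by a → j → d → k → m → f.
That path has 5 edges, so the height is 5.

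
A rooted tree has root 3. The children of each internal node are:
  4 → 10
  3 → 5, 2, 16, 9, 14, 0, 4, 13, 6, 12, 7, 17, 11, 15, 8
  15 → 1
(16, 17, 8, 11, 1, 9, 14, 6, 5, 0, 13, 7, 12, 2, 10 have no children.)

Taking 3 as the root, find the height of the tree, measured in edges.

The longest root-to-leaf path is 3 → 15 → 1 (2 edges).

2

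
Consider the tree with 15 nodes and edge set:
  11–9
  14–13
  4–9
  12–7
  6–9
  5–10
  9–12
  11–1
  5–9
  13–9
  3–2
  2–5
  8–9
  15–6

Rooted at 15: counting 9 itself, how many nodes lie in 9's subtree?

13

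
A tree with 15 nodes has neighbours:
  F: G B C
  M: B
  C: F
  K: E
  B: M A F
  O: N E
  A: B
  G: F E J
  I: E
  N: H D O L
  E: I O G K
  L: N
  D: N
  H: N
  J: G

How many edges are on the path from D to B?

6

The path is D – N – O – E – G – F – B, which has 6 edges.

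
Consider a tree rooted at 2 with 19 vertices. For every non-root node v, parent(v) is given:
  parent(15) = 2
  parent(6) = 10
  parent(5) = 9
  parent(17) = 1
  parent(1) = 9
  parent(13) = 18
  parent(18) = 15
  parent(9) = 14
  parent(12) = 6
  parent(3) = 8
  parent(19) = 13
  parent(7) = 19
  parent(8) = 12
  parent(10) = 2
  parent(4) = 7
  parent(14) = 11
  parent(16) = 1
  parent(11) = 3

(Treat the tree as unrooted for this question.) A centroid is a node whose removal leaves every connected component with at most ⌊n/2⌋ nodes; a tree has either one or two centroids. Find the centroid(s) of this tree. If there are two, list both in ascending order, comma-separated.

12

Delete 12: the remaining components have sizes 9, 9. Max 9 ≤ 9, so 12 is a centroid.
No neighbour of 12 does as well, so 12 is the unique centroid.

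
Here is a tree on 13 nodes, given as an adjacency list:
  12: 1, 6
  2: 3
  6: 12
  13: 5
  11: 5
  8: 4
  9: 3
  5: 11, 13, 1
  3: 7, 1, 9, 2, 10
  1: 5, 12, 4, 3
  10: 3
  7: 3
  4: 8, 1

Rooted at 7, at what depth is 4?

3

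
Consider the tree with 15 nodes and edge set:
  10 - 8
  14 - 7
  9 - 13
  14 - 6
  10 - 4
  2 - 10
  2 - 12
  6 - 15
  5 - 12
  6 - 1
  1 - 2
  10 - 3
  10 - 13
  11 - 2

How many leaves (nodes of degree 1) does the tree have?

Exactly 8 nodes have a single neighbour: 3, 4, 5, 7, 8, 9, 11, 15.

8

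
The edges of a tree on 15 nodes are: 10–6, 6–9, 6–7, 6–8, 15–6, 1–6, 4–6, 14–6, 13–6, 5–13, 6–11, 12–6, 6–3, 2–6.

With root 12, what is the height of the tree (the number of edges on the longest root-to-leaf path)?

3

A deepest node is 5, reached by 12 → 6 → 13 → 5.
That path has 3 edges, so the height is 3.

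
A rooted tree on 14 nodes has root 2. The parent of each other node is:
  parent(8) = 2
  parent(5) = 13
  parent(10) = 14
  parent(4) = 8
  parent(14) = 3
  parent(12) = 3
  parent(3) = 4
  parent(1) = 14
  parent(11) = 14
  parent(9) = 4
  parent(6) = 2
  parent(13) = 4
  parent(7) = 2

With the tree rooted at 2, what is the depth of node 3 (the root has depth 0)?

Climbing from 3 to the root: 3 – 4 – 8 – 2. That's 3 steps.

3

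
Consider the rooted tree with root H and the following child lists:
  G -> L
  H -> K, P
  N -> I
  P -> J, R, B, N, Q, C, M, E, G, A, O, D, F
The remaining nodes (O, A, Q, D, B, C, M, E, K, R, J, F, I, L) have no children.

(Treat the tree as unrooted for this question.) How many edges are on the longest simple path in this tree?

4

A longest path is K – H – P – N – I, with 4 edges.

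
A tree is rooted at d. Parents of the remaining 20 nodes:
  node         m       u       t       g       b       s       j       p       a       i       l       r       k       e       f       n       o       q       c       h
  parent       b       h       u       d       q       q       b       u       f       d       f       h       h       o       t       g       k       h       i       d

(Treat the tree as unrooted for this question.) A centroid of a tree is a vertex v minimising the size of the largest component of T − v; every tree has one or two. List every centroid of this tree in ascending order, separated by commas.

Delete h: the remaining components have sizes 6, 5, 5, 3, 1. Max 6 ≤ 10, so h is a centroid.
No neighbour of h does as well, so h is the unique centroid.

h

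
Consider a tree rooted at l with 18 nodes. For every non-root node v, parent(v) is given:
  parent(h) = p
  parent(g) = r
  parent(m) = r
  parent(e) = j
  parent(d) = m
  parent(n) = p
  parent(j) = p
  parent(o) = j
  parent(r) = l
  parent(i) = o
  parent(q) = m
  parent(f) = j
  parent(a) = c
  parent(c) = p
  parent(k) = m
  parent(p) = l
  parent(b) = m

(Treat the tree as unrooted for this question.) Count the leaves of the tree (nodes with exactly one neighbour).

Exactly 11 nodes have a single neighbour: a, b, d, e, f, g, h, i, k, n, q.

11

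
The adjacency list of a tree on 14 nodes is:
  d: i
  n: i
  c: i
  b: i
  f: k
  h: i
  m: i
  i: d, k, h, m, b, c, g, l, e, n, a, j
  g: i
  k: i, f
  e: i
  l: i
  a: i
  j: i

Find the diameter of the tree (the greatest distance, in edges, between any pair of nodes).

BFS from f reaches l last, at distance 3; BFS from l confirms no node is farther.
Path: f–k–i–l.

3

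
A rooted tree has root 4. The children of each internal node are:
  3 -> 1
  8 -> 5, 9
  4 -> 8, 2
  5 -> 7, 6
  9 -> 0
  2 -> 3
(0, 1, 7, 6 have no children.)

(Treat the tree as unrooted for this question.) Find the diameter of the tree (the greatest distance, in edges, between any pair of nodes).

Starting from 1, a farthest node is 6 at distance 6.
One longest path: 1 – 3 – 2 – 4 – 8 – 5 – 6.
So the diameter is 6.

6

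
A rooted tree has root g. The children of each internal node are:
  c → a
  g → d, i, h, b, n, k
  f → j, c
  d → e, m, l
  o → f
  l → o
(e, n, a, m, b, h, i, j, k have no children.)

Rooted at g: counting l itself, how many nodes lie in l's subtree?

6

The subtree rooted at l contains: l, o, f, c, j, a — 6 nodes.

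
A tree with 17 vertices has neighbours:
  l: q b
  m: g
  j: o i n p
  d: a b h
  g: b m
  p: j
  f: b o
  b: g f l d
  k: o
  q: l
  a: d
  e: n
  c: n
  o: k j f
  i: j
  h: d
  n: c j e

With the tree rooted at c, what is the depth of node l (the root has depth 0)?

c – n – j – o – f – b – l — 6 edges.

6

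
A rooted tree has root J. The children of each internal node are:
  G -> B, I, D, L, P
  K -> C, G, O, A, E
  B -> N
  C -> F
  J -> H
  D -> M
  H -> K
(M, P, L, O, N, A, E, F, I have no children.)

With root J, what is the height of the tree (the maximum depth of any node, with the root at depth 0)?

The longest root-to-leaf path is J-H-K-G-B-N (5 edges).

5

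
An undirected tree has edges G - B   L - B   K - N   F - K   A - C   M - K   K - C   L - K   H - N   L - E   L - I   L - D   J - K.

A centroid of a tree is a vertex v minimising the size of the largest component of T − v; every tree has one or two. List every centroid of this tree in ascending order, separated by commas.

K

If K is removed the pieces have sizes 6, 2, 2, 1, 1, 1, all ≤ ⌊14/2⌋ = 7.
Every other node leaves some component of size > 7, so the centroid is unique.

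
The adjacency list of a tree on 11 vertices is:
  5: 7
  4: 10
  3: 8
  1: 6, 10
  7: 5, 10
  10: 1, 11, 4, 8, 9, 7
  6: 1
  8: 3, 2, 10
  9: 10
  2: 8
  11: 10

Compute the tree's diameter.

4

A longest path is 6 - 1 - 10 - 7 - 5, with 4 edges.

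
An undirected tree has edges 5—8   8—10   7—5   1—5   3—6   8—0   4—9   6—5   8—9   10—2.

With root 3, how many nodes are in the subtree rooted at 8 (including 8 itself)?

6

Descendants of 8 (including itself): 8, 10, 9, 0, 2, 4. That's 6.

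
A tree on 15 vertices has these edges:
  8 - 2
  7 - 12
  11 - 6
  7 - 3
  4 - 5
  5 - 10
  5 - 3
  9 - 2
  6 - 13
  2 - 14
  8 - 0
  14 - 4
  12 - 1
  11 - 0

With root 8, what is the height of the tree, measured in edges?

8

A deepest node is 1, reached by 8–2–14–4–5–3–7–12–1.
That path has 8 edges, so the height is 8.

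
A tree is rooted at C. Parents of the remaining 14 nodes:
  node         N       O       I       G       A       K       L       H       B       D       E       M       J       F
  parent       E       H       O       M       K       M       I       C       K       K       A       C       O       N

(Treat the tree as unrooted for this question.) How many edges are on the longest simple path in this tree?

10

A longest path is F-N-E-A-K-M-C-H-O-I-L, with 10 edges.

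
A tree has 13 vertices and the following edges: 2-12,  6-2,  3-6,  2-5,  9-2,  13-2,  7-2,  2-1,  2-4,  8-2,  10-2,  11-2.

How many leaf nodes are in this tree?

The leaves are 1, 3, 4, 5, 7, 8, 9, 10, 11, 12, 13.
That is 11 leaves.

11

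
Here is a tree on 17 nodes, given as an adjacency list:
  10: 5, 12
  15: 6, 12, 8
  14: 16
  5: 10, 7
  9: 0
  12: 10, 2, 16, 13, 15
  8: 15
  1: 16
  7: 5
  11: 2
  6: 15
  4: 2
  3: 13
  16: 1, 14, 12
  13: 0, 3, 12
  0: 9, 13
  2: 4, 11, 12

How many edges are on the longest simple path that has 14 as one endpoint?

5

Distances from 14 peak at 5, attained at 9 (7 also at distance 5).
14-16-12-13-0-9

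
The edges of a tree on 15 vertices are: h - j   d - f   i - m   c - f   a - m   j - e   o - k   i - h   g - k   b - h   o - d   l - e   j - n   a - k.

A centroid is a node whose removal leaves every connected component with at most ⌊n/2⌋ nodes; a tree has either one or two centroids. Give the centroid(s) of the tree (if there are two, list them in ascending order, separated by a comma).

m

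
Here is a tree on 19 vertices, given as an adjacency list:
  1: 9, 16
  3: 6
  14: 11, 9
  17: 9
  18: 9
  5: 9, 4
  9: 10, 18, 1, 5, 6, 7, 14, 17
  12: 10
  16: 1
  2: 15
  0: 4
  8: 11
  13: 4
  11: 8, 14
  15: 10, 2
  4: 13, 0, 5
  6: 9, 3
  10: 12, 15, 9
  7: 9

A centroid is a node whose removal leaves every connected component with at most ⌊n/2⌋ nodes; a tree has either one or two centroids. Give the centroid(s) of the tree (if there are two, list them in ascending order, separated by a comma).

9

Removing 9 splits the tree into components of sizes 4, 4, 3, 2, 2, 1, 1, 1; the largest is 4 ≤ ⌊19/2⌋ = 9.
Every other node leaves some component of size > 9, so the centroid is unique.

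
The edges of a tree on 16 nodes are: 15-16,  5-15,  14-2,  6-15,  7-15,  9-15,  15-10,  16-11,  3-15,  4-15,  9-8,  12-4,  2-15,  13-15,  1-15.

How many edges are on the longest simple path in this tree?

4

A longest path is 8 – 9 – 15 – 4 – 12, with 4 edges.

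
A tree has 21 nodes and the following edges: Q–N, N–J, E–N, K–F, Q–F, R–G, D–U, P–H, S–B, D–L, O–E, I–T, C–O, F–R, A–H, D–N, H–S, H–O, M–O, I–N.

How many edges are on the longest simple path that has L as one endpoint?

7

Distances from L peak at 7, attained at B.
L-D-N-E-O-H-S-B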